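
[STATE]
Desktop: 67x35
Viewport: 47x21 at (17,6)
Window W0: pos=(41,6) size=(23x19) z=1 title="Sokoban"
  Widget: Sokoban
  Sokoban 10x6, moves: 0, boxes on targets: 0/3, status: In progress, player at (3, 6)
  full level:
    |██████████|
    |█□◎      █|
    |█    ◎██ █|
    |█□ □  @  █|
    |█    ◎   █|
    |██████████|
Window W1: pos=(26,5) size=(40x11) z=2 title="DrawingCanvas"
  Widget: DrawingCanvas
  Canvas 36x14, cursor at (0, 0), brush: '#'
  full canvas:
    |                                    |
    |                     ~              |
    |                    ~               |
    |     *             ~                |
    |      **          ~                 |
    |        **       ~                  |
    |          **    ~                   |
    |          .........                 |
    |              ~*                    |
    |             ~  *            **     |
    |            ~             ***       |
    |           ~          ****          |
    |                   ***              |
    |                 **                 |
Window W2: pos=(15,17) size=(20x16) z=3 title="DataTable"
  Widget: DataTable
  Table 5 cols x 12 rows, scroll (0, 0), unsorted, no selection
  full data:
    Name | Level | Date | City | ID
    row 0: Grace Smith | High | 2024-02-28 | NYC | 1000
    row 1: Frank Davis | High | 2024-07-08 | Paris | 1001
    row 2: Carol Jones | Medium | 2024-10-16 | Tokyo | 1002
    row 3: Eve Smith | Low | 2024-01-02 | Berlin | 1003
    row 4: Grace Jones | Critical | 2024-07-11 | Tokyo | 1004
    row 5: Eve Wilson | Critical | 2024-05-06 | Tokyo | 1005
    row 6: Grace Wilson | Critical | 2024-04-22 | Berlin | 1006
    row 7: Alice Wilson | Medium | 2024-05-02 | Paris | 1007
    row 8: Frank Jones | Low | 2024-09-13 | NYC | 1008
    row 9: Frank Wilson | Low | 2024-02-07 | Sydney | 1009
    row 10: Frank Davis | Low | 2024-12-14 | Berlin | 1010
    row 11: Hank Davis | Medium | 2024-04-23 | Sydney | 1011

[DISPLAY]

         ┃ DrawingCanvas                       
         ┠─────────────────────────────────────
         ┃+                                    
         ┃                     ~               
         ┃                    ~                
         ┃     *             ~                 
         ┃      **          ~                  
         ┃        **       ~                   
         ┃          **    ~                    
         ┗━━━━━━━━━━━━━━━━━━━━━━━━━━━━━━━━━━━━━
                        ┃                     ┃
━━━━━━━━━━━━━━━━━┓      ┃                     ┃
DataTable        ┃      ┃                     ┃
─────────────────┨      ┃                     ┃
ame        │Level┃      ┃                     ┃
───────────┼─────┃      ┃                     ┃
race Smith │High ┃      ┃                     ┃
rank Davis │High ┃      ┃                     ┃
arol Jones │Mediu┃      ┗━━━━━━━━━━━━━━━━━━━━━┛
ve Smith   │Low  ┃                             
race Jones │Criti┃                             


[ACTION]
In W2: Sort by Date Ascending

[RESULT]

         ┃ DrawingCanvas                       
         ┠─────────────────────────────────────
         ┃+                                    
         ┃                     ~               
         ┃                    ~                
         ┃     *             ~                 
         ┃      **          ~                  
         ┃        **       ~                   
         ┃          **    ~                    
         ┗━━━━━━━━━━━━━━━━━━━━━━━━━━━━━━━━━━━━━
                        ┃                     ┃
━━━━━━━━━━━━━━━━━┓      ┃                     ┃
DataTable        ┃      ┃                     ┃
─────────────────┨      ┃                     ┃
ame        │Level┃      ┃                     ┃
───────────┼─────┃      ┃                     ┃
ve Smith   │Low  ┃      ┃                     ┃
rank Wilson│Low  ┃      ┃                     ┃
race Smith │High ┃      ┗━━━━━━━━━━━━━━━━━━━━━┛
race Wilson│Criti┃                             
ank Davis  │Mediu┃                             


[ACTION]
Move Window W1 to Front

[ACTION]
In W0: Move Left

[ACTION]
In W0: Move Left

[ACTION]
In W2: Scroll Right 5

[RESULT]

         ┃ DrawingCanvas                       
         ┠─────────────────────────────────────
         ┃+                                    
         ┃                     ~               
         ┃                    ~                
         ┃     *             ~                 
         ┃      **          ~                  
         ┃        **       ~                   
         ┃          **    ~                    
         ┗━━━━━━━━━━━━━━━━━━━━━━━━━━━━━━━━━━━━━
                        ┃                     ┃
━━━━━━━━━━━━━━━━━┓      ┃                     ┃
DataTable        ┃      ┃                     ┃
─────────────────┨      ┃                     ┃
      │Level   │D┃      ┃                     ┃
──────┼────────┼─┃      ┃                     ┃
ith   │Low     │2┃      ┃                     ┃
Wilson│Low     │2┃      ┃                     ┃
Smith │High    │2┃      ┗━━━━━━━━━━━━━━━━━━━━━┛
Wilson│Critical│2┃                             
avis  │Medium  │2┃                             


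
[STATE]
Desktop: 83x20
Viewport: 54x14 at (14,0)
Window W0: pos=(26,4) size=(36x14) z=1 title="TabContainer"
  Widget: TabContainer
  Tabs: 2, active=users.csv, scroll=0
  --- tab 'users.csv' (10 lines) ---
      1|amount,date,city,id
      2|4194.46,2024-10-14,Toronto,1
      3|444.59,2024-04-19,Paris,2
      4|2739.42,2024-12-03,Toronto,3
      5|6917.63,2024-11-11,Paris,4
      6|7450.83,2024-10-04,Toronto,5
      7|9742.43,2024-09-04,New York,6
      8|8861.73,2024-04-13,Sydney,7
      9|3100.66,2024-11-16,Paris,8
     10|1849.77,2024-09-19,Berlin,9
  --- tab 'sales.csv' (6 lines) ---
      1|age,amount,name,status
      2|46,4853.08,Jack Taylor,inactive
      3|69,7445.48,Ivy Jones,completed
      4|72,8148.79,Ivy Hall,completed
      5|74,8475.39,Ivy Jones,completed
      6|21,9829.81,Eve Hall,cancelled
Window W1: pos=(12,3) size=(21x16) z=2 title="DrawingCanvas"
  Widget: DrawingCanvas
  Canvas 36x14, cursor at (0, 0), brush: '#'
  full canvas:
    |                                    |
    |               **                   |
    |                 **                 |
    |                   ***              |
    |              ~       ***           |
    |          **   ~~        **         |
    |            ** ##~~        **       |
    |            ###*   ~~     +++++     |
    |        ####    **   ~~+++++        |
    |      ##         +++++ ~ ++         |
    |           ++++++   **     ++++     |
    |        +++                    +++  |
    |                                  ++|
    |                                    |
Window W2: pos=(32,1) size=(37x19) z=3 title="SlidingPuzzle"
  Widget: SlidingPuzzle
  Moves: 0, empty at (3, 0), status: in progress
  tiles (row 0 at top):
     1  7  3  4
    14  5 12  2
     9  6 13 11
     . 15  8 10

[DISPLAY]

                                                      
                  ┏━━━━━━━━━━━━━━━━━━━━━━━━━━━━━━━━━━━
                  ┃ SlidingPuzzle                     
━━━━━━━━━━━━━━━━━━┠───────────────────────────────────
DrawingCanvas     ┃┌────┬────┬────┬────┐              
──────────────────┃│  1 │  7 │  3 │  4 │              
                  ┃├────┼────┼────┼────┤              
              **  ┃│ 14 │  5 │ 12 │  2 │              
                **┃├────┼────┼────┼────┤              
                  ┃│  9 │  6 │ 13 │ 11 │              
             ~    ┃├────┼────┼────┼────┤              
         **   ~~  ┃│    │ 15 │  8 │ 10 │              
           ** ##~~┃└────┴────┴────┴────┘              
           ###*   ┃Moves: 0                           


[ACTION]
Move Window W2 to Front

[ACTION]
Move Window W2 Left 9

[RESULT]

                                                      
         ┏━━━━━━━━━━━━━━━━━━━━━━━━━━━━━━━━━━━┓        
         ┃ SlidingPuzzle                     ┃        
━━━━━━━━━┠───────────────────────────────────┨        
DrawingCa┃┌────┬────┬────┬────┐              ┃━┓      
─────────┃│  1 │  7 │  3 │  4 │              ┃ ┃      
         ┃├────┼────┼────┼────┤              ┃─┨      
         ┃│ 14 │  5 │ 12 │  2 │              ┃ ┃      
         ┃├────┼────┼────┼────┤              ┃─┃      
         ┃│  9 │  6 │ 13 │ 11 │              ┃ ┃      
         ┃├────┼────┼────┼────┤              ┃ ┃      
         ┃│    │ 15 │  8 │ 10 │              ┃ ┃      
         ┃└────┴────┴────┴────┘              ┃ ┃      
         ┃Moves: 0                           ┃ ┃      


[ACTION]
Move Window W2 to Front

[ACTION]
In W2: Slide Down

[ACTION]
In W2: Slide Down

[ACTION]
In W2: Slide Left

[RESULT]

                                                      
         ┏━━━━━━━━━━━━━━━━━━━━━━━━━━━━━━━━━━━┓        
         ┃ SlidingPuzzle                     ┃        
━━━━━━━━━┠───────────────────────────────────┨        
DrawingCa┃┌────┬────┬────┬────┐              ┃━┓      
─────────┃│  1 │  7 │  3 │  4 │              ┃ ┃      
         ┃├────┼────┼────┼────┤              ┃─┨      
         ┃│  5 │    │ 12 │  2 │              ┃ ┃      
         ┃├────┼────┼────┼────┤              ┃─┃      
         ┃│ 14 │  6 │ 13 │ 11 │              ┃ ┃      
         ┃├────┼────┼────┼────┤              ┃ ┃      
         ┃│  9 │ 15 │  8 │ 10 │              ┃ ┃      
         ┃└────┴────┴────┴────┘              ┃ ┃      
         ┃Moves: 3                           ┃ ┃      


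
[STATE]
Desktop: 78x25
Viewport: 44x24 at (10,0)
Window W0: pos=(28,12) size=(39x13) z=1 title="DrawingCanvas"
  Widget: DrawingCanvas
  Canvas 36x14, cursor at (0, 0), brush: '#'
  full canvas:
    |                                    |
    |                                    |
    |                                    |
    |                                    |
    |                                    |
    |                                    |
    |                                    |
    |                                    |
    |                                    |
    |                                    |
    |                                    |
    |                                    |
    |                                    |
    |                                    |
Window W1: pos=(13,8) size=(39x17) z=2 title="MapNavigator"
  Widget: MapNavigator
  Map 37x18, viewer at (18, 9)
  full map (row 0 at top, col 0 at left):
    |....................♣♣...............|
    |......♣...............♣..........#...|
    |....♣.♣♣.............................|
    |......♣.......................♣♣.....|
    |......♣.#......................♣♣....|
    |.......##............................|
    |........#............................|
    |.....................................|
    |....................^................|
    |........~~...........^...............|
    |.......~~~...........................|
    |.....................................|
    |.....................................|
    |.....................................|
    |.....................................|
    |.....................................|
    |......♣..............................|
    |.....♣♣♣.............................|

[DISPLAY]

                                            
                                            
                                            
                                            
                                            
                                            
                                            
                                            
   ┏━━━━━━━━━━━━━━━━━━━━━━━━━━━━━━━━━━━━━┓  
   ┃ MapNavigator                        ┃  
   ┠─────────────────────────────────────┨  
   ┃......♣.......................♣♣.....┃  
   ┃......♣.#......................♣♣....┃━━
   ┃.......##............................┃  
   ┃........#............................┃──
   ┃.....................................┃  
   ┃....................^................┃  
   ┃........~~........@..^...............┃  
   ┃.......~~~...........................┃  
   ┃.....................................┃  
   ┃.....................................┃  
   ┃.....................................┃  
   ┃.....................................┃  
   ┃.....................................┃  


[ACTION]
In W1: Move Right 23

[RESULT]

                                            
                                            
                                            
                                            
                                            
                                            
                                            
                                            
   ┏━━━━━━━━━━━━━━━━━━━━━━━━━━━━━━━━━━━━━┓  
   ┃ MapNavigator                        ┃  
   ┠─────────────────────────────────────┨  
   ┃............♣♣.....                  ┃  
   ┃.............♣♣....                  ┃━━
   ┃...................                  ┃  
   ┃...................                  ┃──
   ┃...................                  ┃  
   ┃..^................                  ┃  
   ┃...^..............@                  ┃  
   ┃...................                  ┃  
   ┃...................                  ┃  
   ┃...................                  ┃  
   ┃...................                  ┃  
   ┃...................                  ┃  
   ┃...................                  ┃  


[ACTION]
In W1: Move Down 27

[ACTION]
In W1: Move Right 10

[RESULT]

                                            
                                            
                                            
                                            
                                            
                                            
                                            
                                            
   ┏━━━━━━━━━━━━━━━━━━━━━━━━━━━━━━━━━━━━━┓  
   ┃ MapNavigator                        ┃  
   ┠─────────────────────────────────────┨  
   ┃...................                  ┃  
   ┃...................                  ┃━━
   ┃...................                  ┃  
   ┃...................                  ┃──
   ┃...................                  ┃  
   ┃...................                  ┃  
   ┃..................@                  ┃  
   ┃                                     ┃  
   ┃                                     ┃  
   ┃                                     ┃  
   ┃                                     ┃  
   ┃                                     ┃  
   ┃                                     ┃  


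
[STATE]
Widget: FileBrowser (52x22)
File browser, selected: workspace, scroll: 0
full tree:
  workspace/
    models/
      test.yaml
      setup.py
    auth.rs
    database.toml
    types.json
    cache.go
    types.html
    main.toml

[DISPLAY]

> [-] workspace/                                    
    [+] models/                                     
    auth.rs                                         
    database.toml                                   
    types.json                                      
    cache.go                                        
    types.html                                      
    main.toml                                       
                                                    
                                                    
                                                    
                                                    
                                                    
                                                    
                                                    
                                                    
                                                    
                                                    
                                                    
                                                    
                                                    
                                                    


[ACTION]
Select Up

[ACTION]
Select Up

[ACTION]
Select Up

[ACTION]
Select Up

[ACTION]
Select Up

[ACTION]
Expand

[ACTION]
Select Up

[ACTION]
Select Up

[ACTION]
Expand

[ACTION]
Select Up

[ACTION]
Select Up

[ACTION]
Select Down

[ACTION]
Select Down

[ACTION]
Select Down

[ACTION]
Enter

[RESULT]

  [-] workspace/                                    
    [+] models/                                     
    auth.rs                                         
  > database.toml                                   
    types.json                                      
    cache.go                                        
    types.html                                      
    main.toml                                       
                                                    
                                                    
                                                    
                                                    
                                                    
                                                    
                                                    
                                                    
                                                    
                                                    
                                                    
                                                    
                                                    
                                                    


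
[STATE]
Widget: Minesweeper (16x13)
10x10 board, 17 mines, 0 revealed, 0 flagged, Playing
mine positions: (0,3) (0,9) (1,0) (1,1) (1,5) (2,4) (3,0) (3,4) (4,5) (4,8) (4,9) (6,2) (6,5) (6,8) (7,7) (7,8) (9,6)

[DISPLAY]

■■■■■■■■■■      
■■■■■■■■■■      
■■■■■■■■■■      
■■■■■■■■■■      
■■■■■■■■■■      
■■■■■■■■■■      
■■■■■■■■■■      
■■■■■■■■■■      
■■■■■■■■■■      
■■■■■■■■■■      
                
                
                


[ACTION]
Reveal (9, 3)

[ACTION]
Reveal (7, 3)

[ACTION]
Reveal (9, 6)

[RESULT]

■■■✹■■■■■✹      
✹✹■■■✹■■■■      
■■■■✹■■■■■      
✹■■■✹■■■■■      
11■■■✹■■✹✹      
 1■■■■■■■■      
 1✹■■✹■■✹■      
 11111■✹✹■      
     1■■■■      
     1✹■■■      
                
                
                


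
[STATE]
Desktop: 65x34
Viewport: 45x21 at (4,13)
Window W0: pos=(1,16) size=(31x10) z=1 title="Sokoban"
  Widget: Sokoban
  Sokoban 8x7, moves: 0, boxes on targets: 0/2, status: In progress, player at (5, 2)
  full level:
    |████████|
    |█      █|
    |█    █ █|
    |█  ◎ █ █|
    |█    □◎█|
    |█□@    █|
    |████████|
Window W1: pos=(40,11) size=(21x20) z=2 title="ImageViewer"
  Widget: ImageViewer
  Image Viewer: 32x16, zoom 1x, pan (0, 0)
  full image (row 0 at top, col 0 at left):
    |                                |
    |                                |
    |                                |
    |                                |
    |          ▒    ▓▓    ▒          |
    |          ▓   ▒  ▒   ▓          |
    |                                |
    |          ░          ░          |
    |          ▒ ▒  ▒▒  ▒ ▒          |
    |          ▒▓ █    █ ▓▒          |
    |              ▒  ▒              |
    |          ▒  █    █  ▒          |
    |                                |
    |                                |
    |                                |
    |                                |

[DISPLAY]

                                    ┠────────
                                    ┃        
                                    ┃        
━━━━━━━━━━━━━━━━━━━━━━━━━━━┓        ┃        
okoban                     ┃        ┃        
───────────────────────────┨        ┃        
██████                     ┃        ┃        
     █                     ┃        ┃        
   █ █                     ┃        ┃        
 ◎ █ █                     ┃        ┃        
   □◎█                     ┃        ┃        
@    █                     ┃        ┃        
━━━━━━━━━━━━━━━━━━━━━━━━━━━┛        ┃        
                                    ┃        
                                    ┃        
                                    ┃        
                                    ┃        
                                    ┗━━━━━━━━
                                             
                                             
                                             


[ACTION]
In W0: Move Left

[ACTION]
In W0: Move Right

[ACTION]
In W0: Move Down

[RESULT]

                                    ┠────────
                                    ┃        
                                    ┃        
━━━━━━━━━━━━━━━━━━━━━━━━━━━┓        ┃        
okoban                     ┃        ┃        
───────────────────────────┨        ┃        
██████                     ┃        ┃        
     █                     ┃        ┃        
   █ █                     ┃        ┃        
 ◎ █ █                     ┃        ┃        
   □◎█                     ┃        ┃        
 @   █                     ┃        ┃        
━━━━━━━━━━━━━━━━━━━━━━━━━━━┛        ┃        
                                    ┃        
                                    ┃        
                                    ┃        
                                    ┃        
                                    ┗━━━━━━━━
                                             
                                             
                                             


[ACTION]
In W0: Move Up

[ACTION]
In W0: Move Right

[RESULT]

                                    ┠────────
                                    ┃        
                                    ┃        
━━━━━━━━━━━━━━━━━━━━━━━━━━━┓        ┃        
okoban                     ┃        ┃        
───────────────────────────┨        ┃        
██████                     ┃        ┃        
     █                     ┃        ┃        
   █ █                     ┃        ┃        
 ◎ █ █                     ┃        ┃        
  @□◎█                     ┃        ┃        
     █                     ┃        ┃        
━━━━━━━━━━━━━━━━━━━━━━━━━━━┛        ┃        
                                    ┃        
                                    ┃        
                                    ┃        
                                    ┃        
                                    ┗━━━━━━━━
                                             
                                             
                                             


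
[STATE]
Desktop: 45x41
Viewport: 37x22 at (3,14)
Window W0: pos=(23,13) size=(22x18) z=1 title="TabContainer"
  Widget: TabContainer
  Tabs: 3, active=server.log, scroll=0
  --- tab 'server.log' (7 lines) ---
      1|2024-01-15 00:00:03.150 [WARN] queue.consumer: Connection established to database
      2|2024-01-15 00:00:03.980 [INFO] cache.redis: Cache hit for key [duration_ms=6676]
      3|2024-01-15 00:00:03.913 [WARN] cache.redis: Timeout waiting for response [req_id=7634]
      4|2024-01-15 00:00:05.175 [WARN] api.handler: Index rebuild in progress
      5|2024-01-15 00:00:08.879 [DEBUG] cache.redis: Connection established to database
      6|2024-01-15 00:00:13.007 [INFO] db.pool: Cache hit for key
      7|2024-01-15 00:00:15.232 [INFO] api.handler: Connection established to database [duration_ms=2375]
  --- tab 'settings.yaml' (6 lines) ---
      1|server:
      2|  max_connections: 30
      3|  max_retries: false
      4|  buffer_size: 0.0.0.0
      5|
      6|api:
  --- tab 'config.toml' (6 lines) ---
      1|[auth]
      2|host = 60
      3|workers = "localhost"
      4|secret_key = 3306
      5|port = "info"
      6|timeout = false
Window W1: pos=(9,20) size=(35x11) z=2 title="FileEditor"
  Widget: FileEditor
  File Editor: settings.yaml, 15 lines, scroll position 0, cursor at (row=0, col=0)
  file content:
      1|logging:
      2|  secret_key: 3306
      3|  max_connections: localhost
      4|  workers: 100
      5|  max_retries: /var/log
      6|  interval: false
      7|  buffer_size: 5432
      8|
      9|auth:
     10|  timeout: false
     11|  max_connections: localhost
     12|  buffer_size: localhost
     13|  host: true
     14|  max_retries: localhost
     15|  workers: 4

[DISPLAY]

                    ┃ TabContainer   
                    ┠────────────────
                    ┃[server.log]│ se
                    ┃────────────────
                    ┃2024-01-15 00:00
                    ┃2024-01-15 00:00
      ┏━━━━━━━━━━━━━━━━━━━━━━━━━━━━━━
      ┃ FileEditor                   
      ┠──────────────────────────────
      ┃█ogging:                      
      ┃  secret_key: 3306            
      ┃  max_connections: localhost  
      ┃  workers: 100                
      ┃  max_retries: /var/log       
      ┃  interval: false             
      ┃  buffer_size: 5432           
      ┗━━━━━━━━━━━━━━━━━━━━━━━━━━━━━━
                                     
                                     
                                     
                                     
                                     


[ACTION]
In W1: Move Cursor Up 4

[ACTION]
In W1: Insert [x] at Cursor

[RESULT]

                    ┃ TabContainer   
                    ┠────────────────
                    ┃[server.log]│ se
                    ┃────────────────
                    ┃2024-01-15 00:00
                    ┃2024-01-15 00:00
      ┏━━━━━━━━━━━━━━━━━━━━━━━━━━━━━━
      ┃ FileEditor                   
      ┠──────────────────────────────
      ┃x█ogging:                     
      ┃  secret_key: 3306            
      ┃  max_connections: localhost  
      ┃  workers: 100                
      ┃  max_retries: /var/log       
      ┃  interval: false             
      ┃  buffer_size: 5432           
      ┗━━━━━━━━━━━━━━━━━━━━━━━━━━━━━━
                                     
                                     
                                     
                                     
                                     


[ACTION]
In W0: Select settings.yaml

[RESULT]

                    ┃ TabContainer   
                    ┠────────────────
                    ┃ server.log │[se
                    ┃────────────────
                    ┃server:         
                    ┃  max_connection
      ┏━━━━━━━━━━━━━━━━━━━━━━━━━━━━━━
      ┃ FileEditor                   
      ┠──────────────────────────────
      ┃x█ogging:                     
      ┃  secret_key: 3306            
      ┃  max_connections: localhost  
      ┃  workers: 100                
      ┃  max_retries: /var/log       
      ┃  interval: false             
      ┃  buffer_size: 5432           
      ┗━━━━━━━━━━━━━━━━━━━━━━━━━━━━━━
                                     
                                     
                                     
                                     
                                     


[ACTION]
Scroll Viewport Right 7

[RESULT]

               ┃ TabContainer       ┃
               ┠────────────────────┨
               ┃ server.log │[settin┃
               ┃────────────────────┃
               ┃server:             ┃
               ┃  max_connections: 3┃
 ┏━━━━━━━━━━━━━━━━━━━━━━━━━━━━━━━━━┓┃
 ┃ FileEditor                      ┃┃
 ┠─────────────────────────────────┨┃
 ┃x█ogging:                       ▲┃┃
 ┃  secret_key: 3306              █┃┃
 ┃  max_connections: localhost    ░┃┃
 ┃  workers: 100                  ░┃┃
 ┃  max_retries: /var/log         ░┃┃
 ┃  interval: false               ░┃┃
 ┃  buffer_size: 5432             ▼┃┃
 ┗━━━━━━━━━━━━━━━━━━━━━━━━━━━━━━━━━┛┛
                                     
                                     
                                     
                                     
                                     


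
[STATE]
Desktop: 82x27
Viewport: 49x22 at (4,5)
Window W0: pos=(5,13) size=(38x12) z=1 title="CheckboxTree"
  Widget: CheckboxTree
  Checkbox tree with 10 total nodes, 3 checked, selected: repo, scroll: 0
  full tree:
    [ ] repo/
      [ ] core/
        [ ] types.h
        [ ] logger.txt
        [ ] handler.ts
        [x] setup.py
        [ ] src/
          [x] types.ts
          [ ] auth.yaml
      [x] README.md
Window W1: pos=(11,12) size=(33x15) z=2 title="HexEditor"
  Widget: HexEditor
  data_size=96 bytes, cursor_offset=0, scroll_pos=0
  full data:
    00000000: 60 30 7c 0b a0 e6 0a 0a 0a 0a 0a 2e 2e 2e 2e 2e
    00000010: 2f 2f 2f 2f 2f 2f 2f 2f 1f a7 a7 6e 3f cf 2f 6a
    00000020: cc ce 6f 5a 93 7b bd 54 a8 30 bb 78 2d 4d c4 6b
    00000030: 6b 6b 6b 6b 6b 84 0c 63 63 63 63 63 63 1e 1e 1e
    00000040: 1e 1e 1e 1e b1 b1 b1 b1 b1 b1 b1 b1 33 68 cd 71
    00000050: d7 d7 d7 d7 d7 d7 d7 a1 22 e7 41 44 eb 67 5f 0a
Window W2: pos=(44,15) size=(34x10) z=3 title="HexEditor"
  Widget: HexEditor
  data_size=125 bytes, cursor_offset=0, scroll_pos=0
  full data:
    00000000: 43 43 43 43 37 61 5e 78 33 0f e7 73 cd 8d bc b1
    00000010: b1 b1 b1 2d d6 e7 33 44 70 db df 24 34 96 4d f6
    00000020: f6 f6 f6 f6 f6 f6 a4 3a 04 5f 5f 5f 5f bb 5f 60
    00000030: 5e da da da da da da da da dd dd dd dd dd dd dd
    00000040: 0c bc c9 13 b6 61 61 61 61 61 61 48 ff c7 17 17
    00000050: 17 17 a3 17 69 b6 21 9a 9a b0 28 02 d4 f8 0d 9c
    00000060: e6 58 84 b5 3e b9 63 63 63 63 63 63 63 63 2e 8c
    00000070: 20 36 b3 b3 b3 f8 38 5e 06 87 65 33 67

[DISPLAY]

                                                 
                                                 
                                                 
                                                 
                                                 
                                                 
                                                 
       ┏━━━━━━━━━━━━━━━━━━━━━━━━━━━━━━━┓         
 ┏━━━━━┃ HexEditor                     ┃         
 ┃ Chec┠───────────────────────────────┨         
 ┠─────┃00000000  60 30 7c 0b a0 e6 0a ┃┏━━━━━━━━
 ┃>[-] ┃00000010  2f 2f 2f 2f 2f 2f 2f ┃┃ HexEdit
 ┃   [-┃00000020  cc ce 6f 5a 93 7b bd ┃┠────────
 ┃     ┃00000030  6b 6b 6b 6b 6b 84 0c ┃┃00000000
 ┃     ┃00000040  1e 1e 1e 1e b1 b1 b1 ┃┃00000010
 ┃     ┃00000050  d7 d7 d7 d7 d7 d7 d7 ┃┃00000020
 ┃     ┃                               ┃┃00000030
 ┃     ┃                               ┃┃00000040
 ┃     ┃                               ┃┃00000050
 ┗━━━━━┃                               ┃┗━━━━━━━━
       ┃                               ┃         
       ┗━━━━━━━━━━━━━━━━━━━━━━━━━━━━━━━┛         


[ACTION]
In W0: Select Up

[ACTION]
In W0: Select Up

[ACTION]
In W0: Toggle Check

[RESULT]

                                                 
                                                 
                                                 
                                                 
                                                 
                                                 
                                                 
       ┏━━━━━━━━━━━━━━━━━━━━━━━━━━━━━━━┓         
 ┏━━━━━┃ HexEditor                     ┃         
 ┃ Chec┠───────────────────────────────┨         
 ┠─────┃00000000  60 30 7c 0b a0 e6 0a ┃┏━━━━━━━━
 ┃>[x] ┃00000010  2f 2f 2f 2f 2f 2f 2f ┃┃ HexEdit
 ┃   [x┃00000020  cc ce 6f 5a 93 7b bd ┃┠────────
 ┃     ┃00000030  6b 6b 6b 6b 6b 84 0c ┃┃00000000
 ┃     ┃00000040  1e 1e 1e 1e b1 b1 b1 ┃┃00000010
 ┃     ┃00000050  d7 d7 d7 d7 d7 d7 d7 ┃┃00000020
 ┃     ┃                               ┃┃00000030
 ┃     ┃                               ┃┃00000040
 ┃     ┃                               ┃┃00000050
 ┗━━━━━┃                               ┃┗━━━━━━━━
       ┃                               ┃         
       ┗━━━━━━━━━━━━━━━━━━━━━━━━━━━━━━━┛         


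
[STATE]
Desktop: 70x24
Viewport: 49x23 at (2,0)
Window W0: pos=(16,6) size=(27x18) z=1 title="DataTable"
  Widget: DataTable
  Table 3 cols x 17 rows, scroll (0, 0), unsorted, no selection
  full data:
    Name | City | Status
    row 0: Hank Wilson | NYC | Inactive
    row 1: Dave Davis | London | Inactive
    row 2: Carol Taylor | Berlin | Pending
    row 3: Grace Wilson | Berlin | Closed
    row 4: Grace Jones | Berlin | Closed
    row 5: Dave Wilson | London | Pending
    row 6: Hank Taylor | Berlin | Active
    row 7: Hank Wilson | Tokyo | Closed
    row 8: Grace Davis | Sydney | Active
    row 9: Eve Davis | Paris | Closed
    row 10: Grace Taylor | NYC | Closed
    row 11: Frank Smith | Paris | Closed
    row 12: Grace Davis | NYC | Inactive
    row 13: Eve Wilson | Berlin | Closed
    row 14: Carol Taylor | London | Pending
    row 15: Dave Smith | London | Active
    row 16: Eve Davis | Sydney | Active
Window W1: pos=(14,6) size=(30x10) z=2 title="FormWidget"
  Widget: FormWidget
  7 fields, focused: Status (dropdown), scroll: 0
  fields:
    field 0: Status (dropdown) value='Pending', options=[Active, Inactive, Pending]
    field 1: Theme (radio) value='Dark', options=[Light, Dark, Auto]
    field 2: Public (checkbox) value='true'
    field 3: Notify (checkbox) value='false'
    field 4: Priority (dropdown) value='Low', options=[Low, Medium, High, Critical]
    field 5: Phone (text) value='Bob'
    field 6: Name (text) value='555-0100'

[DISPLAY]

                                                 
                                                 
                                                 
                                                 
                                                 
                                                 
            ┏━━━━━━━━━━━━━━━━━━━━━━━━━━━━┓       
            ┃ FormWidget                 ┃       
            ┠────────────────────────────┨       
            ┃> Status:     [Pending    ▼]┃       
            ┃  Theme:      ( ) Light  (●)┃       
            ┃  Public:     [x]           ┃       
            ┃  Notify:     [ ]           ┃       
            ┃  Priority:   [Low        ▼]┃       
            ┃  Phone:      [Bob         ]┃       
            ┗━━━━━━━━━━━━━━━━━━━━━━━━━━━━┛       
              ┃Dave Wilson │London│Pendi┃        
              ┃Hank Taylor │Berlin│Activ┃        
              ┃Hank Wilson │Tokyo │Close┃        
              ┃Grace Davis │Sydney│Activ┃        
              ┃Eve Davis   │Paris │Close┃        
              ┃Grace Taylor│NYC   │Close┃        
              ┃Frank Smith │Paris │Close┃        


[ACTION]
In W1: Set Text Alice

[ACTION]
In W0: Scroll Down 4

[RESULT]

                                                 
                                                 
                                                 
                                                 
                                                 
                                                 
            ┏━━━━━━━━━━━━━━━━━━━━━━━━━━━━┓       
            ┃ FormWidget                 ┃       
            ┠────────────────────────────┨       
            ┃> Status:     [Pending    ▼]┃       
            ┃  Theme:      ( ) Light  (●)┃       
            ┃  Public:     [x]           ┃       
            ┃  Notify:     [ ]           ┃       
            ┃  Priority:   [Low        ▼]┃       
            ┃  Phone:      [Bob         ]┃       
            ┗━━━━━━━━━━━━━━━━━━━━━━━━━━━━┛       
              ┃Eve Davis   │Paris │Close┃        
              ┃Grace Taylor│NYC   │Close┃        
              ┃Frank Smith │Paris │Close┃        
              ┃Grace Davis │NYC   │Inact┃        
              ┃Eve Wilson  │Berlin│Close┃        
              ┃Carol Taylor│London│Pendi┃        
              ┃Dave Smith  │London│Activ┃        


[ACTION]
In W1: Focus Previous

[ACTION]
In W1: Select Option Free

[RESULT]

                                                 
                                                 
                                                 
                                                 
                                                 
                                                 
            ┏━━━━━━━━━━━━━━━━━━━━━━━━━━━━┓       
            ┃ FormWidget                 ┃       
            ┠────────────────────────────┨       
            ┃  Status:     [Pending    ▼]┃       
            ┃  Theme:      ( ) Light  (●)┃       
            ┃  Public:     [x]           ┃       
            ┃  Notify:     [ ]           ┃       
            ┃  Priority:   [Low        ▼]┃       
            ┃  Phone:      [Bob         ]┃       
            ┗━━━━━━━━━━━━━━━━━━━━━━━━━━━━┛       
              ┃Eve Davis   │Paris │Close┃        
              ┃Grace Taylor│NYC   │Close┃        
              ┃Frank Smith │Paris │Close┃        
              ┃Grace Davis │NYC   │Inact┃        
              ┃Eve Wilson  │Berlin│Close┃        
              ┃Carol Taylor│London│Pendi┃        
              ┃Dave Smith  │London│Activ┃        
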